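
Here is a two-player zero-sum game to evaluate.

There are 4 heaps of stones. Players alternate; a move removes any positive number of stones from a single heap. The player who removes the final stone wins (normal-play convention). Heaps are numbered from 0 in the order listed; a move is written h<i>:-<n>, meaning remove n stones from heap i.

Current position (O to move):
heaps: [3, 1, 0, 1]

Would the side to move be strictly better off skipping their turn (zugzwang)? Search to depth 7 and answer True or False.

zugzwang((3,1,0,1), O) = False

p1 O@[(3,1,0,1)]: h0:-1[(2,1,0,1)]-1 h0:-2[(1,1,0,1)]-1 h0:-3[(0,1,0,1)]+1* h1:-1[(3,0,0,1)]-1 h3:-1[(3,1,0,0)]-1
p2 X@[(0,1,0,1)]: h1:-1[(0,0,0,1)]-1* h3:-1[(0,1,0,0)]-1
p3 O@[(0,0,0,1)]: h3:-1[(0,0,0,0)]+1*
p4 X@[(0,0,0,0)] terminal -1; root [(3,1,0,1)] d7
suppose O passes — search the same position with X to move:
pass> p1 X@[(3,1,0,1)]: h0:-1[(2,1,0,1)]-1 h0:-2[(1,1,0,1)]-1 h0:-3[(0,1,0,1)]+1* h1:-1[(3,0,0,1)]-1 h3:-1[(3,1,0,0)]-1
pass> p2 O@[(0,1,0,1)]: h1:-1[(0,0,0,1)]-1* h3:-1[(0,1,0,0)]-1
pass> p3 X@[(0,0,0,1)]: h3:-1[(0,0,0,0)]+1*
pass> p4 O@[(0,0,0,0)] terminal -1; root [(3,1,0,1)] d7
for O: play +1, pass -1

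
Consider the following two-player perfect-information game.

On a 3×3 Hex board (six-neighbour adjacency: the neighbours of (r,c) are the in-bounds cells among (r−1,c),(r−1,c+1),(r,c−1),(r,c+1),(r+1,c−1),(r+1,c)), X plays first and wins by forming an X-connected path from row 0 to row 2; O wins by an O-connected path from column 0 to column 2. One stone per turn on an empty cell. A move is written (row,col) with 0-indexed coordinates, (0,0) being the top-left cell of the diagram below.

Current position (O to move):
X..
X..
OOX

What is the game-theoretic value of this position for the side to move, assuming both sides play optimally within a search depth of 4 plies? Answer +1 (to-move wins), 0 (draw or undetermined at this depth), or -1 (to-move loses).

ply 1, O at X../X../OOX | (0,1)=-1→XO./X../OOX; (0,2)=+1→X.O/X../OOX*; (1,1)=+1→X../XO./OOX; (1,2)=+1→X../X.O/OOX
ply 2, X at X.O/X../OOX | (0,1)=-1→XXO/X../OOX*; (1,1)=-1→X.O/XX./OOX; (1,2)=-1→X.O/X.X/OOX
ply 3, O at XXO/X../OOX | (1,1)=+1→XXO/XO./OOX*; (1,2)=+1→XXO/X.O/OOX
ply 4: XXO/XO./OOX is terminal -1 (X); from X../X../OOX depth 4

value(X../X../OOX, O) = +1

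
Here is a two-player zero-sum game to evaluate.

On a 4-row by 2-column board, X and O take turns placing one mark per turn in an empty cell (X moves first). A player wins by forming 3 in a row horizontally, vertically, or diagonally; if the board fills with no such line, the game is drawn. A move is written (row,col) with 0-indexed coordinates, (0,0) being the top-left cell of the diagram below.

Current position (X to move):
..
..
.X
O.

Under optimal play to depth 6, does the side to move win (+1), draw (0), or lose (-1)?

ply 1, X at ../../.X/O. | (0,0)=+0→X./../.X/O.; (0,1)=+0→.X/../.X/O.; (1,0)=+0→../X./.X/O.; (1,1)=+1→../.X/.X/O.*; (2,0)=+0→../../XX/O.; (3,1)=+0→../../.X/OX
ply 2, O at ../.X/.X/O. | (0,0)=-1→O./.X/.X/O.*; (0,1)=-1→.O/.X/.X/O.; (1,0)=-1→../OX/.X/O.; (2,0)=-1→../.X/OX/O.; (3,1)=-1→../.X/.X/OO
ply 3, X at O./.X/.X/O. | (0,1)=+1→OX/.X/.X/O.*; (1,0)=+1→O./XX/.X/O.; (2,0)=+1→O./.X/XX/O.; (3,1)=+1→O./.X/.X/OX
ply 4: OX/.X/.X/O. is terminal -1 (O); from ../../.X/O. depth 6

value(../../.X/O., X) = +1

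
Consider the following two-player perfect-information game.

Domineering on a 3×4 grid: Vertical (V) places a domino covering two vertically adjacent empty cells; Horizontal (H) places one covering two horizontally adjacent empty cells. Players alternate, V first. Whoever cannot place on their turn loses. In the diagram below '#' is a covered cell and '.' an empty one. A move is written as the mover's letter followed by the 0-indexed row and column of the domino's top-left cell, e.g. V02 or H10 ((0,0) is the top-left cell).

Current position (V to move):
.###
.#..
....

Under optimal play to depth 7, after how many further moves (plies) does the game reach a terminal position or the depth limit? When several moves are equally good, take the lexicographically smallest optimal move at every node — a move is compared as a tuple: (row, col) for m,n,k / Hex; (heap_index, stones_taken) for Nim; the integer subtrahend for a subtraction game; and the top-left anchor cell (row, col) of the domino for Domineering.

ply 1, V at .###/.#../.... | V00=-1→####/##../....; V10=-1→.###/##../#...; V12=+1→.###/.##./..#.*; V13=+1→.###/.#.#/...#
ply 2, H at .###/.##./..#. | H20=-1→.###/.##./###.*
ply 3, V at .###/.##./###. | V00=+1→####/###./###.*; V13=+1→.###/.###/####
ply 4: ####/###./###. is terminal -1 (H); from .###/.#../.... depth 7

PV length from [.###/.#../....]: 3 plies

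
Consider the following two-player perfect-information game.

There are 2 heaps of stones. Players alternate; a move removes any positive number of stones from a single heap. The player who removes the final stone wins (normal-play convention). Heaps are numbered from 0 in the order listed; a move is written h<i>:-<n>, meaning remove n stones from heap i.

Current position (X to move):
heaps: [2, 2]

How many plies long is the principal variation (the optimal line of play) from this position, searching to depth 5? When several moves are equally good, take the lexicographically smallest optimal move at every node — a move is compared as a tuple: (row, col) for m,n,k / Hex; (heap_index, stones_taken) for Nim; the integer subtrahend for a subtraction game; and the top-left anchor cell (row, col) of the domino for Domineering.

[(2,2)] X move#1: h0:-1:-1/(1,2)*, h0:-2:-1/(0,2), h1:-1:-1/(2,1), h1:-2:-1/(2,0)
[(1,2)] O move#2: h0:-1:-1/(0,2), h1:-1:+1/(1,1)*, h1:-2:-1/(1,0)
[(1,1)] X move#3: h0:-1:-1/(0,1)*, h1:-1:-1/(1,0)
[(0,1)] O move#4: h1:-1:+1/(0,0)*
[(0,0)] end (terminal -1, X#5); searched (2,2) to 5

PV length from [(2,2)]: 4 plies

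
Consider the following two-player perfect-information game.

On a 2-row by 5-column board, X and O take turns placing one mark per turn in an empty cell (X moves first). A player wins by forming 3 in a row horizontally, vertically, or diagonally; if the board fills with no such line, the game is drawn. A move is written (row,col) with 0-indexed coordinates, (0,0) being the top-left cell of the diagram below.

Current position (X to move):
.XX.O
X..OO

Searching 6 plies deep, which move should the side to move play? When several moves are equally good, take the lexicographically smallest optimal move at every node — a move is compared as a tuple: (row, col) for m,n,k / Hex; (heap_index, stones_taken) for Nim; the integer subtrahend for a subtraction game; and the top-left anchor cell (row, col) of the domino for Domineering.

p1 X@[.XX.O/X..OO]: (0,0)[XXX.O/X..OO]+1* (0,3)[.XXXO/X..OO]+1 (1,1)[.XX.O/XX.OO]-1 (1,2)[.XX.O/X.XOO]+1
p2 O@[XXX.O/X..OO] terminal -1; root [.XX.O/X..OO] d6

X's best at [.XX.O/X..OO]: (0,0)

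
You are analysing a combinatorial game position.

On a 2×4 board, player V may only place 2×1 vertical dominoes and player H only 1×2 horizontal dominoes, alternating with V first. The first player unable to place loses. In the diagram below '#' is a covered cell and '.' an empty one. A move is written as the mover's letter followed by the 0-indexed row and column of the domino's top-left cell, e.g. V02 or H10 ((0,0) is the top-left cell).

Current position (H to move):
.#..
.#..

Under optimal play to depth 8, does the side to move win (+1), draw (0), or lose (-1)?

[.#../.#..] H move#1: H02:+1/.###/.#..*, H12:+1/.#../.###
[.###/.#..] V move#2: V00:-1/####/##..*
[####/##..] H move#3: H12:+1/####/####*
[####/####] end (terminal -1, V#4); searched .#../.#.. to 8

value(.#../.#.., H) = +1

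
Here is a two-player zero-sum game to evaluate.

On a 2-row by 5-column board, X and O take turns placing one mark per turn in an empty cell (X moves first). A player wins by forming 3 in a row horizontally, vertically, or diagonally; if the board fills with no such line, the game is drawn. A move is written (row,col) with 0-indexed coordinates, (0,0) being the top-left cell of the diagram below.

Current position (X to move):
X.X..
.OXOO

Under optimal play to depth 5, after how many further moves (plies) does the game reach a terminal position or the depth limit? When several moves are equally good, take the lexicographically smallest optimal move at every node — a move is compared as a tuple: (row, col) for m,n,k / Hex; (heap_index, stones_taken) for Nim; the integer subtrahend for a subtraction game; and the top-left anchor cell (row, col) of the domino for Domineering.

PV length from [X.X../.OXOO]: 1 ply

[X.X../.OXOO] X move#1: (0,1):+1/XXX../.OXOO*, (0,3):+1/X.XX./.OXOO, (0,4):+1/X.X.X/.OXOO, (1,0):+0/X.X../XOXOO
[XXX../.OXOO] end (terminal -1, O#2); searched X.X../.OXOO to 5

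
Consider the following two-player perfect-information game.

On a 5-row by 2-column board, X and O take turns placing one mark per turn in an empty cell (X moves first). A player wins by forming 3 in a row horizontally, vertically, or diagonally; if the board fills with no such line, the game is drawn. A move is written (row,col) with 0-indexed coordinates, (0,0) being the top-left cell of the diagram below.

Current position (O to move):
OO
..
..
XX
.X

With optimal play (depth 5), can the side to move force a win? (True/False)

O winning at [OO/../../XX/.X]: False

[OO/../../XX/.X] O move#1: (1,0):-1/OO/O./../XX/.X, (1,1):-1/OO/.O/../XX/.X, (2,0):-1/OO/../O./XX/.X, (2,1):+0/OO/../.O/XX/.X*, (4,0):-1/OO/../../XX/OX
[OO/../.O/XX/.X] X move#2: (1,0):-1/OO/X./.O/XX/.X, (1,1):+0/OO/.X/.O/XX/.X*, (2,0):-1/OO/../XO/XX/.X, (4,0):-1/OO/../.O/XX/XX
[OO/.X/.O/XX/.X] O move#3: (1,0):+0/OO/OX/.O/XX/.X*, (2,0):+0/OO/.X/OO/XX/.X, (4,0):+0/OO/.X/.O/XX/OX
[OO/OX/.O/XX/.X] X move#4: (2,0):+0/OO/OX/XO/XX/.X*, (4,0):-1/OO/OX/.O/XX/XX
[OO/OX/XO/XX/.X] O move#5: (4,0):+0/OO/OX/XO/XX/OX*
[OO/OX/XO/XX/OX] end (terminal +0, X#6); searched OO/../../XX/.X to 5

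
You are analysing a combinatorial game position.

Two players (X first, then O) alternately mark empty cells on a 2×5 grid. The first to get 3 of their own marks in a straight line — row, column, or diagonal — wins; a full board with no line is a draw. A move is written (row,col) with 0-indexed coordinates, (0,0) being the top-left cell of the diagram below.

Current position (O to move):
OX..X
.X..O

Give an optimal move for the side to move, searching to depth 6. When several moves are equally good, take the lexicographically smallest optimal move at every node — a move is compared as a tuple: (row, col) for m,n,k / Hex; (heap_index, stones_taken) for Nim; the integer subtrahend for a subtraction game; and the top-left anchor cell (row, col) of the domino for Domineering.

p1 O@[OX..X/.X..O]: (0,2)[OXO.X/.X..O]-1 (0,3)[OX.OX/.X..O]-1 (1,0)[OX..X/OX..O]+0* (1,2)[OX..X/.XO.O]+0 (1,3)[OX..X/.X.OO]+0
p2 X@[OX..X/OX..O]: (0,2)[OXX.X/OX..O]+0* (0,3)[OX.XX/OX..O]+0 (1,2)[OX..X/OXX.O]+0 (1,3)[OX..X/OX.XO]+0
p3 O@[OXX.X/OX..O]: (0,3)[OXXOX/OX..O]+0* (1,2)[OXX.X/OXO.O]-1 (1,3)[OXX.X/OX.OO]-1
p4 X@[OXXOX/OX..O]: (1,2)[OXXOX/OXX.O]+0* (1,3)[OXXOX/OX.XO]+0
p5 O@[OXXOX/OXX.O]: (1,3)[OXXOX/OXXOO]+0*
p6 X@[OXXOX/OXXOO] terminal +0; root [OX..X/.X..O] d6

O's best at [OX..X/.X..O]: (1,0)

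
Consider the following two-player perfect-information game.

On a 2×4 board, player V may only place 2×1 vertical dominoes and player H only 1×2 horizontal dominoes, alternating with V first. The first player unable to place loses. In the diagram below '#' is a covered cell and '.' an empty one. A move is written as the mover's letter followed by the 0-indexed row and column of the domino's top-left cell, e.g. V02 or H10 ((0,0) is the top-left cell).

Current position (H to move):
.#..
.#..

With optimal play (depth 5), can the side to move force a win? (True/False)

H winning at [.#../.#..]: True

[.#../.#..] H move#1: H02:+1/.###/.#..*, H12:+1/.#../.###
[.###/.#..] V move#2: V00:-1/####/##..*
[####/##..] H move#3: H12:+1/####/####*
[####/####] end (terminal -1, V#4); searched .#../.#.. to 5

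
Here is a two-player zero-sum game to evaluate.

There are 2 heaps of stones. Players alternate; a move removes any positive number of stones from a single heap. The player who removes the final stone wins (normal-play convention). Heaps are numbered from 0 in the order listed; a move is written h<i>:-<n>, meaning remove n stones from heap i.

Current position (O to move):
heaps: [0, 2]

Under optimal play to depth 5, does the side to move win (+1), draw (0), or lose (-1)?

ply 1, O at (0,2) | h1:-1=-1→(0,1); h1:-2=+1→(0,0)*
ply 2: (0,0) is terminal -1 (X); from (0,2) depth 5

value((0,2), O) = +1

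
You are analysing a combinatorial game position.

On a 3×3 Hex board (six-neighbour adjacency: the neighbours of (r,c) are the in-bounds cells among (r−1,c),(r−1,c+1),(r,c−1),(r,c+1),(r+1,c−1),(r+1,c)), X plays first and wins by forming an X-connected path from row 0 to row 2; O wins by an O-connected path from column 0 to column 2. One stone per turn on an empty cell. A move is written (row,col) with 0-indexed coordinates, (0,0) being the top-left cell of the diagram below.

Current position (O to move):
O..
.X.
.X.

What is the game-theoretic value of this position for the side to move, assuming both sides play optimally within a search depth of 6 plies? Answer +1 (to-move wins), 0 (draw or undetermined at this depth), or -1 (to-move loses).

value(O../.X./.X., O) = -1

[O../.X./.X.] O move#1: (0,1):-1/OO./.X./.X.*, (0,2):-1/O.O/.X./.X., (1,0):-1/O../OX./.X., (1,2):-1/O../.XO/.X., (2,0):-1/O../.X./OX., (2,2):-1/O../.X./.XO
[OO./.X./.X.] X move#2: (0,2):+1/OOX/.X./.X.*, (1,0):-1/OO./XX./.X., (1,2):-1/OO./.XX/.X., (2,0):-1/OO./.X./XX., (2,2):-1/OO./.X./.XX
[OOX/.X./.X.] end (terminal -1, O#3); searched O../.X./.X. to 6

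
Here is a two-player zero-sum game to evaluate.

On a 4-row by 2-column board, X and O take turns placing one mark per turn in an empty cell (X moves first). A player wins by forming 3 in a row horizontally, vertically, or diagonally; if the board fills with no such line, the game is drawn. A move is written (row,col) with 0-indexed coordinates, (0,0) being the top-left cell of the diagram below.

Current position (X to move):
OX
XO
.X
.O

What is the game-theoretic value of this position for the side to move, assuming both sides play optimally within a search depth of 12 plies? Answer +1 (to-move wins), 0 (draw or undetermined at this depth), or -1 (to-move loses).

value(OX/XO/.X/.O, X) = 0

p1 X@[OX/XO/.X/.O]: (2,0)[OX/XO/XX/.O]+0* (3,0)[OX/XO/.X/XO]+0
p2 O@[OX/XO/XX/.O]: (3,0)[OX/XO/XX/OO]+0*
p3 X@[OX/XO/XX/OO] terminal +0; root [OX/XO/.X/.O] d12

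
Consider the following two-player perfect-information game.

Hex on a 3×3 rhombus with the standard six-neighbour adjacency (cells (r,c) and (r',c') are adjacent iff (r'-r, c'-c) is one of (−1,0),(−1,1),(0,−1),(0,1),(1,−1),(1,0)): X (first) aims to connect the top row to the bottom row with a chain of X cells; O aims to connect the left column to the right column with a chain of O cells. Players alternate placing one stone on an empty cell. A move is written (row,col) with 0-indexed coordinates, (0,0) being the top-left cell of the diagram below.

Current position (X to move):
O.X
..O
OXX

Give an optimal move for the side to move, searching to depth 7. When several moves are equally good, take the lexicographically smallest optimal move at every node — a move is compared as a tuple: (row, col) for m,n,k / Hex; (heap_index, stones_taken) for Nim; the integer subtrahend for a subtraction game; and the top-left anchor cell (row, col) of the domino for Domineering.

[O.X/..O/OXX] X move#1: (0,1):-1/OXX/..O/OXX, (1,0):-1/O.X/X.O/OXX, (1,1):+1/O.X/.XO/OXX*
[O.X/.XO/OXX] end (terminal -1, O#2); searched O.X/..O/OXX to 7

X's best at [O.X/..O/OXX]: (1,1)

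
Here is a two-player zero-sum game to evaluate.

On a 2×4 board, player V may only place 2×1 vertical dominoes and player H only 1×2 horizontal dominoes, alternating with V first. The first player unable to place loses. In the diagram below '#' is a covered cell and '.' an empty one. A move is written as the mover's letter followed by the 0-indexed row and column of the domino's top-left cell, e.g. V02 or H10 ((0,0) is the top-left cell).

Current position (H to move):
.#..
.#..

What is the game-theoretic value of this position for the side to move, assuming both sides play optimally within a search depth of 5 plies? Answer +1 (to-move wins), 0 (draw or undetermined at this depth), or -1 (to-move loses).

value(.#../.#.., H) = +1

ply 1, H at .#../.#.. | H02=+1→.###/.#..*; H12=+1→.#../.###
ply 2, V at .###/.#.. | V00=-1→####/##..*
ply 3, H at ####/##.. | H12=+1→####/####*
ply 4: ####/#### is terminal -1 (V); from .#../.#.. depth 5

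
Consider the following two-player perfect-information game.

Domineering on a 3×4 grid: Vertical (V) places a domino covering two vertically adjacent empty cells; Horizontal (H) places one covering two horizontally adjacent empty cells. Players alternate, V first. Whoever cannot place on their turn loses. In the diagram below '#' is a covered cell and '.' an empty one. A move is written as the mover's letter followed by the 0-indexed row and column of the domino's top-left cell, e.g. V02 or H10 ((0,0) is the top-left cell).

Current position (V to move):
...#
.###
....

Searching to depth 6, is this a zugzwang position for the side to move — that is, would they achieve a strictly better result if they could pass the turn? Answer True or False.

zugzwang(...#/.###/...., V) = False

p1 V@[...#/.###/....]: V00[#..#/####/....]-1* V10[...#/####/#...]-1
p2 H@[#..#/####/....]: H01[####/####/....]+1* H20[#..#/####/##..]+1 H21[#..#/####/.##.]+1 H22[#..#/####/..##]+1
p3 V@[####/####/....] terminal -1; root [...#/.###/....] d6
pass branch (H moves first from the same position):
  | p1 H@[...#/.###/....]: H00[##.#/.###/....]+1* H01[.###/.###/....]+1 H20[...#/.###/##..]+1 H21[...#/.###/.##.]+1 H22[...#/.###/..##]+1
  | p2 V@[##.#/.###/....]: V10[##.#/####/#...]-1*
  | p3 H@[##.#/####/#...]: H21[##.#/####/###.]+1* H22[##.#/####/#.##]+1
  | p4 V@[##.#/####/###.] terminal -1; root [...#/.###/....] d6
V moving scores -1; V passing scores -1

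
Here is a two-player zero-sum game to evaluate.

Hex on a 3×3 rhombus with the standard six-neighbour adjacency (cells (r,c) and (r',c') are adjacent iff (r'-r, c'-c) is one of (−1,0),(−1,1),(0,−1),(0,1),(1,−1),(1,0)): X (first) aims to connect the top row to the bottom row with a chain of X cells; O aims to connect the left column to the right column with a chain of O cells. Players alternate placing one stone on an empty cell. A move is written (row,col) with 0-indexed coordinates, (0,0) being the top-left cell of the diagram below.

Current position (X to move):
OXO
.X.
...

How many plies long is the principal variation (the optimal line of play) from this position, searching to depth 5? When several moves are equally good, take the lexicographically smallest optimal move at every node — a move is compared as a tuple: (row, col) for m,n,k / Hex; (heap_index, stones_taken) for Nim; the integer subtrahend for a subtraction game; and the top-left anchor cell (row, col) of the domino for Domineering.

PV length from [OXO/.X./...]: 3 plies

ply 1, X at OXO/.X./... | (1,0)=+1→OXO/XX./...*; (1,2)=+1→OXO/.XX/...; (2,0)=+1→OXO/.X./X..; (2,1)=+1→OXO/.X./.X.; (2,2)=+1→OXO/.X./..X
ply 2, O at OXO/XX./... | (1,2)=-1→OXO/XXO/...*; (2,0)=-1→OXO/XX./O..; (2,1)=-1→OXO/XX./.O.; (2,2)=-1→OXO/XX./..O
ply 3, X at OXO/XXO/... | (2,0)=+1→OXO/XXO/X..*; (2,1)=+1→OXO/XXO/.X.; (2,2)=+1→OXO/XXO/..X
ply 4: OXO/XXO/X.. is terminal -1 (O); from OXO/.X./... depth 5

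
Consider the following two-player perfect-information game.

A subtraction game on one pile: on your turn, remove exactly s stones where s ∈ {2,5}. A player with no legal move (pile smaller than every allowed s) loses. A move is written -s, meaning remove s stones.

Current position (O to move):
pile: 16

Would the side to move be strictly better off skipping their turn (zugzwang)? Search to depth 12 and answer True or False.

zugzwang(16, O) = False

ply 1, O at 16 | -2=+1→14*; -5=+1→11
ply 2, X at 14 | -2=-1→12*; -5=-1→9
ply 3, O at 12 | -2=-1→10; -5=+1→7*
ply 4, X at 7 | -2=-1→5*; -5=-1→2
ply 5, O at 5 | -2=-1→3; -5=+1→0*
ply 6: 0 is terminal -1 (X); from 16 depth 12
suppose O passes — search the same position with X to move:
pass> ply 1, X at 16 | -2=+1→14*; -5=+1→11
pass> ply 2, O at 14 | -2=-1→12*; -5=-1→9
pass> ply 3, X at 12 | -2=-1→10; -5=+1→7*
pass> ply 4, O at 7 | -2=-1→5*; -5=-1→2
pass> ply 5, X at 5 | -2=-1→3; -5=+1→0*
pass> ply 6: 0 is terminal -1 (O); from 16 depth 12
for O: play +1, pass -1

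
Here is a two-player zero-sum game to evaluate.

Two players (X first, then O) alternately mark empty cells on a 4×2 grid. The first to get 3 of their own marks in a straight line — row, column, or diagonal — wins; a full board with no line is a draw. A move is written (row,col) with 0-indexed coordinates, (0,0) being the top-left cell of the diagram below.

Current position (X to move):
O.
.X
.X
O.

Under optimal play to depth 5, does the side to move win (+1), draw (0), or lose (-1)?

value(O./.X/.X/O., X) = +1

ply 1, X at O./.X/.X/O. | (0,1)=+1→OX/.X/.X/O.*; (1,0)=+1→O./XX/.X/O.; (2,0)=+1→O./.X/XX/O.; (3,1)=+1→O./.X/.X/OX
ply 2: OX/.X/.X/O. is terminal -1 (O); from O./.X/.X/O. depth 5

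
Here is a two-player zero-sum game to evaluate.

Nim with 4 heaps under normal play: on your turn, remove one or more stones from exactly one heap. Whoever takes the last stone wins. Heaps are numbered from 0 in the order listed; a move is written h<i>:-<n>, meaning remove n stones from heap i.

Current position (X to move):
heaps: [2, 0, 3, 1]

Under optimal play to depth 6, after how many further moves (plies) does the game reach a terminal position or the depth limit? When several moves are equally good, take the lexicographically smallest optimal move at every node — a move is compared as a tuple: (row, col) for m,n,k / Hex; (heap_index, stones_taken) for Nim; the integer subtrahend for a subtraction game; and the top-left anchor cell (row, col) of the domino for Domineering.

PV length from [(2,0,3,1)]: 4 plies

p1 X@[(2,0,3,1)]: h0:-1[(1,0,3,1)]-1* h0:-2[(0,0,3,1)]-1 h2:-1[(2,0,2,1)]-1 h2:-2[(2,0,1,1)]-1 h2:-3[(2,0,0,1)]-1 h3:-1[(2,0,3,0)]-1
p2 O@[(1,0,3,1)]: h0:-1[(0,0,3,1)]-1 h2:-1[(1,0,2,1)]-1 h2:-2[(1,0,1,1)]-1 h2:-3[(1,0,0,1)]+1* h3:-1[(1,0,3,0)]-1
p3 X@[(1,0,0,1)]: h0:-1[(0,0,0,1)]-1* h3:-1[(1,0,0,0)]-1
p4 O@[(0,0,0,1)]: h3:-1[(0,0,0,0)]+1*
p5 X@[(0,0,0,0)] terminal -1; root [(2,0,3,1)] d6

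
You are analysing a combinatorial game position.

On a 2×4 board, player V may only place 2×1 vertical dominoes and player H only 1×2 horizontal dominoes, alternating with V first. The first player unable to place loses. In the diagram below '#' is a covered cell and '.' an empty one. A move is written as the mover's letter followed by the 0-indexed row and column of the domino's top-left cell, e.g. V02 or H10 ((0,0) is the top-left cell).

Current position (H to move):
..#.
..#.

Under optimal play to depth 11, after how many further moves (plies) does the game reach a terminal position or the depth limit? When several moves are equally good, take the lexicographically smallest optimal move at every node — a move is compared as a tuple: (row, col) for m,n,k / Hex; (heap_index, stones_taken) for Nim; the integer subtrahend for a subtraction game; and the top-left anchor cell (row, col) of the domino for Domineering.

[..#./..#.] H move#1: H00:+1/###./..#.*, H10:+1/..#./###.
[###./..#.] V move#2: V03:-1/####/..##*
[####/..##] H move#3: H10:+1/####/####*
[####/####] end (terminal -1, V#4); searched ..#./..#. to 11

PV length from [..#./..#.]: 3 plies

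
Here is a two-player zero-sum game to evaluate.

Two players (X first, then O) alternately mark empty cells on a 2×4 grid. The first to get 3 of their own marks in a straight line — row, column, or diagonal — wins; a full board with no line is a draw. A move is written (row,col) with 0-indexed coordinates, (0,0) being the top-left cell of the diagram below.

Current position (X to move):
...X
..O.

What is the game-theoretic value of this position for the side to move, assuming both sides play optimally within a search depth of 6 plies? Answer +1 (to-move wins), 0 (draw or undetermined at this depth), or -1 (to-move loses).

p1 X@[...X/..O.]: (0,0)[X..X/..O.]-1 (0,1)[.X.X/..O.]+0* (0,2)[..XX/..O.]+0 (1,0)[...X/X.O.]+0 (1,1)[...X/.XO.]+0 (1,3)[...X/..OX]+0
p2 O@[.X.X/..O.]: (0,0)[OX.X/..O.]-1 (0,2)[.XOX/..O.]+0* (1,0)[.X.X/O.O.]-1 (1,1)[.X.X/.OO.]-1 (1,3)[.X.X/..OO]-1
p3 X@[.XOX/..O.]: (0,0)[XXOX/..O.]-1 (1,0)[.XOX/X.O.]+0* (1,1)[.XOX/.XO.]+0 (1,3)[.XOX/..OX]+0
p4 O@[.XOX/X.O.]: (0,0)[OXOX/X.O.]+0* (1,1)[.XOX/XOO.]+0 (1,3)[.XOX/X.OO]+0
p5 X@[OXOX/X.O.]: (1,1)[OXOX/XXO.]+0* (1,3)[OXOX/X.OX]+0
p6 O@[OXOX/XXO.]: (1,3)[OXOX/XXOO]+0*
p7 X@[OXOX/XXOO] terminal +0; root [...X/..O.] d6

value(...X/..O., X) = 0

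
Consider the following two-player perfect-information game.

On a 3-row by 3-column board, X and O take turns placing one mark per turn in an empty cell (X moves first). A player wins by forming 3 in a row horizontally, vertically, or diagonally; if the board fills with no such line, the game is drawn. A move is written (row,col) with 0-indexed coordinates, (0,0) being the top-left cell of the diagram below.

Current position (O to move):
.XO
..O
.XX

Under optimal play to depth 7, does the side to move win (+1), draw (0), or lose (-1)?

ply 1, O at .XO/..O/.XX | (0,0)=-1→OXO/..O/.XX*; (1,0)=-1→.XO/O.O/.XX; (1,1)=-1→.XO/.OO/.XX; (2,0)=-1→.XO/..O/OXX
ply 2, X at OXO/..O/.XX | (1,0)=+1→OXO/X.O/.XX*; (1,1)=+1→OXO/.XO/.XX; (2,0)=+1→OXO/..O/XXX
ply 3, O at OXO/X.O/.XX | (1,1)=-1→OXO/XOO/.XX*; (2,0)=-1→OXO/X.O/OXX
ply 4, X at OXO/XOO/.XX | (2,0)=+1→OXO/XOO/XXX*
ply 5: OXO/XOO/XXX is terminal -1 (O); from .XO/..O/.XX depth 7

value(.XO/..O/.XX, O) = -1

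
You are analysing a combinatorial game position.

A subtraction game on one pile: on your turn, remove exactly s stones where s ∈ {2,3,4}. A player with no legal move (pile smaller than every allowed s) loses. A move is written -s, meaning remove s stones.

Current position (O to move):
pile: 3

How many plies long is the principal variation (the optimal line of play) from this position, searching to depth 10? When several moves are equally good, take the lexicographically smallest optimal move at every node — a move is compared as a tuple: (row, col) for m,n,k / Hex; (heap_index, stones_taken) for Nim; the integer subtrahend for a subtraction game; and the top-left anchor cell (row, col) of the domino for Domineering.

ply 1, O at 3 | -2=+1→1*; -3=+1→0
ply 2: 1 is terminal -1 (X); from 3 depth 10

PV length from [3]: 1 ply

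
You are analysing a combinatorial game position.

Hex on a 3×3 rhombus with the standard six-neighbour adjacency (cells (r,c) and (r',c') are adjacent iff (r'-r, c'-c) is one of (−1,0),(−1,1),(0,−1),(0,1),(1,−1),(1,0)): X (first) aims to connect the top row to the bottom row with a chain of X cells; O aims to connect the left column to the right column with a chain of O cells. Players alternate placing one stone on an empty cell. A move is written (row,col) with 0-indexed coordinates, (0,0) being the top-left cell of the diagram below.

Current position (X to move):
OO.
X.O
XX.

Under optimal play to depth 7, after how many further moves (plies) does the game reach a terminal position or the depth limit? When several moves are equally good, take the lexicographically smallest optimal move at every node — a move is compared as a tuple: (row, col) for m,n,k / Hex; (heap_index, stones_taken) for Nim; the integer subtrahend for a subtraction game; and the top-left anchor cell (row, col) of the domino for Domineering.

PV length from [OO./X.O/XX.]: 2 plies

p1 X@[OO./X.O/XX.]: (0,2)[OOX/X.O/XX.]-1* (1,1)[OO./XXO/XX.]-1 (2,2)[OO./X.O/XXX]-1
p2 O@[OOX/X.O/XX.]: (1,1)[OOX/XOO/XX.]+1* (2,2)[OOX/X.O/XXO]-1
p3 X@[OOX/XOO/XX.] terminal -1; root [OO./X.O/XX.] d7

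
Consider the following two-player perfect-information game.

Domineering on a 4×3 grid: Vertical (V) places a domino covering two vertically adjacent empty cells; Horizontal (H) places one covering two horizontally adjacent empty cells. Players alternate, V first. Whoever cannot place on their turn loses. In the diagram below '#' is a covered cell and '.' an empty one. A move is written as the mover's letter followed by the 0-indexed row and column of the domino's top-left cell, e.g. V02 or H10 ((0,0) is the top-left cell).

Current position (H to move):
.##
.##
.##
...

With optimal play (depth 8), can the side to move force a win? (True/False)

H winning at [.##/.##/.##/...]: False

p1 H@[.##/.##/.##/...]: H30[.##/.##/.##/##.]-1* H31[.##/.##/.##/.##]-1
p2 V@[.##/.##/.##/##.]: V00[###/###/.##/##.]+1* V10[.##/###/###/##.]+1
p3 H@[###/###/.##/##.] terminal -1; root [.##/.##/.##/...] d8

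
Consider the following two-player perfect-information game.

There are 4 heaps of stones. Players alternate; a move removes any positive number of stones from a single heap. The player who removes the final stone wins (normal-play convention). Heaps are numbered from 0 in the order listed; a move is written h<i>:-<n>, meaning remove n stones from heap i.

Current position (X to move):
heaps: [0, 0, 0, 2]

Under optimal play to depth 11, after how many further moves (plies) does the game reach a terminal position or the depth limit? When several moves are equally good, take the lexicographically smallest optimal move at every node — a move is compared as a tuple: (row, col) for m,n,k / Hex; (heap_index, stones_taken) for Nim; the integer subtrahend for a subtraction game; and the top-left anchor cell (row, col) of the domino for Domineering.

PV length from [(0,0,0,2)]: 1 ply

p1 X@[(0,0,0,2)]: h3:-1[(0,0,0,1)]-1 h3:-2[(0,0,0,0)]+1*
p2 O@[(0,0,0,0)] terminal -1; root [(0,0,0,2)] d11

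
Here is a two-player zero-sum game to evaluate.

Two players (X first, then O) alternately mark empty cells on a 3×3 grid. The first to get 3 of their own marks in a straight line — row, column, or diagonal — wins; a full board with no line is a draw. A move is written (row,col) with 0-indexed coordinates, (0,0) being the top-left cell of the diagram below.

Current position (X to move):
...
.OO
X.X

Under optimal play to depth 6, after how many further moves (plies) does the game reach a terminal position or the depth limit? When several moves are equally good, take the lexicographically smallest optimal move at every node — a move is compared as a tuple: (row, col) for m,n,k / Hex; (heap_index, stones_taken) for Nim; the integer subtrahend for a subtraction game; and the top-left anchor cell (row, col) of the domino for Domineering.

PV length from [.../.OO/X.X]: 3 plies

ply 1, X at .../.OO/X.X | (0,0)=-1→X../.OO/X.X; (0,1)=-1→.X./.OO/X.X; (0,2)=-1→..X/.OO/X.X; (1,0)=+1→.../XOO/X.X*; (2,1)=+1→.../.OO/XXX
ply 2, O at .../XOO/X.X | (0,0)=-1→O../XOO/X.X*; (0,1)=-1→.O./XOO/X.X; (0,2)=-1→..O/XOO/X.X; (2,1)=-1→.../XOO/XOX
ply 3, X at O../XOO/X.X | (0,1)=+0→OX./XOO/X.X; (0,2)=+0→O.X/XOO/X.X; (2,1)=+1→O../XOO/XXX*
ply 4: O../XOO/XXX is terminal -1 (O); from .../.OO/X.X depth 6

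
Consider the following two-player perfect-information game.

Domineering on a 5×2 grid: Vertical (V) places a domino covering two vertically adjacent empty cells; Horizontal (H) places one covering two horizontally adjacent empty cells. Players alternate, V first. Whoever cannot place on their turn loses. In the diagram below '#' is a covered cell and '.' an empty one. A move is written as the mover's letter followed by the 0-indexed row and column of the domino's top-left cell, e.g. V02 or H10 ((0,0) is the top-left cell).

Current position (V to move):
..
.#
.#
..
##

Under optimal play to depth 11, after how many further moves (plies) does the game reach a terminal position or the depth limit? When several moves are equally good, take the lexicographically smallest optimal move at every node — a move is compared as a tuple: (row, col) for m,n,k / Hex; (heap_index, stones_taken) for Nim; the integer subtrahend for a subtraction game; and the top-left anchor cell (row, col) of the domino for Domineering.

[../.#/.#/../##] V move#1: V00:-1/#./##/.#/../##*, V10:-1/../##/##/../##, V20:-1/../.#/##/#./##
[#./##/.#/../##] H move#2: H30:+1/#./##/.#/##/##*
[#./##/.#/##/##] end (terminal -1, V#3); searched ../.#/.#/../## to 11

PV length from [../.#/.#/../##]: 2 plies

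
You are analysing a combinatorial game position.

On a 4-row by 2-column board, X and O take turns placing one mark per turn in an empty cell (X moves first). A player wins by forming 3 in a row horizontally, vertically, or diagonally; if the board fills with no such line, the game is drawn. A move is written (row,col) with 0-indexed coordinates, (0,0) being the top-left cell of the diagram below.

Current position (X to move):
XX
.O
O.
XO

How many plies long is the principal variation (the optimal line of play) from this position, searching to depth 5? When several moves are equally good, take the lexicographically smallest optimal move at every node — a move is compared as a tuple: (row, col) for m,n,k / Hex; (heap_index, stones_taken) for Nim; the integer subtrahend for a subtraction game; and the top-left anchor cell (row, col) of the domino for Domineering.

[XX/.O/O./XO] X move#1: (1,0):-1/XX/XO/O./XO, (2,1):+0/XX/.O/OX/XO*
[XX/.O/OX/XO] O move#2: (1,0):+0/XX/OO/OX/XO*
[XX/OO/OX/XO] end (terminal +0, X#3); searched XX/.O/O./XO to 5

PV length from [XX/.O/O./XO]: 2 plies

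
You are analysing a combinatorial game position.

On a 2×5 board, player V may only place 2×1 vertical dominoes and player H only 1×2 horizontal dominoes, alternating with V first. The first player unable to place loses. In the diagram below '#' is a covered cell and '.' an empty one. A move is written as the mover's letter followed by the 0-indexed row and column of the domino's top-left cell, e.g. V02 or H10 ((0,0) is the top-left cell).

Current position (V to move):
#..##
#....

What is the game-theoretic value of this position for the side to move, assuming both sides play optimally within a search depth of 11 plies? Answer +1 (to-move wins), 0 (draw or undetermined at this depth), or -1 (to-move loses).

p1 V@[#..##/#....]: V01[##.##/##...]-1 V02[#.###/#.#..]+1*
p2 H@[#.###/#.#..]: H13[#.###/#.###]-1*
p3 V@[#.###/#.###]: V01[#####/#####]+1*
p4 H@[#####/#####] terminal -1; root [#..##/#....] d11

value(#..##/#...., V) = +1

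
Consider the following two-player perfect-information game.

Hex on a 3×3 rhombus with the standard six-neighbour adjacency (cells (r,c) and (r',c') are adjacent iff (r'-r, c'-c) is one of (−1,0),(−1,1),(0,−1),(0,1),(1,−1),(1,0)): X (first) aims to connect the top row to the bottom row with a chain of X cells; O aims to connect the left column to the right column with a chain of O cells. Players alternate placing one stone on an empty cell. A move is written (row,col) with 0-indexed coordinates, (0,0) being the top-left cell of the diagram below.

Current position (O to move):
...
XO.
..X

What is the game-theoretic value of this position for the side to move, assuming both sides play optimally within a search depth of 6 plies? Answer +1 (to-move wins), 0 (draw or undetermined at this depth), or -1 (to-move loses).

ply 1, O at .../XO./..X | (0,0)=+1→O../XO./..X*; (0,1)=+1→.O./XO./..X; (0,2)=-1→..O/XO./..X; (1,2)=-1→.../XOO/..X; (2,0)=+1→.../XO./O.X; (2,1)=-1→.../XO./.OX
ply 2, X at O../XO./..X | (0,1)=-1→OX./XO./..X*; (0,2)=-1→O.X/XO./..X; (1,2)=-1→O../XOX/..X; (2,0)=-1→O../XO./X.X; (2,1)=-1→O../XO./.XX
ply 3, O at OX./XO./..X | (0,2)=-1→OXO/XO./..X; (1,2)=-1→OX./XOO/..X; (2,0)=+1→OX./XO./O.X*; (2,1)=-1→OX./XO./.OX
ply 4, X at OX./XO./O.X | (0,2)=-1→OXX/XO./O.X*; (1,2)=-1→OX./XOX/O.X; (2,1)=-1→OX./XO./OXX
ply 5, O at OXX/XO./O.X | (1,2)=+1→OXX/XOO/O.X*; (2,1)=-1→OXX/XO./OOX
ply 6: OXX/XOO/O.X is terminal -1 (X); from .../XO./..X depth 6

value(.../XO./..X, O) = +1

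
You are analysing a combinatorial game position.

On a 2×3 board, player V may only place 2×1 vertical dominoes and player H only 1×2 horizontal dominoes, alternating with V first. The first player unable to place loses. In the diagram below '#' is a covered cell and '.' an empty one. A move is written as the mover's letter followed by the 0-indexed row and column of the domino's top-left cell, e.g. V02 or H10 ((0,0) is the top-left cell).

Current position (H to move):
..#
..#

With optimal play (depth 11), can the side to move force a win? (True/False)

H winning at [..#/..#]: True

[..#/..#] H move#1: H00:+1/###/..#*, H10:+1/..#/###
[###/..#] end (terminal -1, V#2); searched ..#/..# to 11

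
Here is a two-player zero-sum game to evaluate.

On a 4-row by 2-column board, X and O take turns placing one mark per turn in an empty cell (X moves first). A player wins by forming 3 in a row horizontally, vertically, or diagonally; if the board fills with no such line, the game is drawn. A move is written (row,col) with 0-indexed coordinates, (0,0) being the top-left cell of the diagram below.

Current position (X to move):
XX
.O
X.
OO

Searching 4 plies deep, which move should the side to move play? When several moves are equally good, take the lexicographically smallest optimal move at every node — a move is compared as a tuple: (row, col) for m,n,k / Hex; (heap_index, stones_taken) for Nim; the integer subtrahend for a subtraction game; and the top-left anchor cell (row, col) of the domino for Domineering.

[XX/.O/X./OO] X move#1: (1,0):+1/XX/XO/X./OO*, (2,1):+0/XX/.O/XX/OO
[XX/XO/X./OO] end (terminal -1, O#2); searched XX/.O/X./OO to 4

X's best at [XX/.O/X./OO]: (1,0)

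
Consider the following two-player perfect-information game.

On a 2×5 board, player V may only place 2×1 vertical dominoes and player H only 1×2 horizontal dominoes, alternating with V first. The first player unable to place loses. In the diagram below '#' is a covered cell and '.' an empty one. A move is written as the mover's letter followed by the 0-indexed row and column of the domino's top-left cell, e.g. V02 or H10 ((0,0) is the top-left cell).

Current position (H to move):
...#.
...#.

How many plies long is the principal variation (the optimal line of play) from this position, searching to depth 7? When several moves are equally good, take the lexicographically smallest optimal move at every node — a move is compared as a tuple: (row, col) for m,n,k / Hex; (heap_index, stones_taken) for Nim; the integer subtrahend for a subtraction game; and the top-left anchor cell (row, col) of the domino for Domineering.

p1 H@[...#./...#.]: H00[##.#./...#.]-1* H01[.###./...#.]-1 H10[...#./##.#.]-1 H11[...#./.###.]-1
p2 V@[##.#./...#.]: V02[####./..##.]+1* V04[##.##/...##]-1
p3 H@[####./..##.]: H10[####./####.]-1*
p4 V@[####./####.]: V04[#####/#####]+1*
p5 H@[#####/#####] terminal -1; root [...#./...#.] d7

PV length from [...#./...#.]: 4 plies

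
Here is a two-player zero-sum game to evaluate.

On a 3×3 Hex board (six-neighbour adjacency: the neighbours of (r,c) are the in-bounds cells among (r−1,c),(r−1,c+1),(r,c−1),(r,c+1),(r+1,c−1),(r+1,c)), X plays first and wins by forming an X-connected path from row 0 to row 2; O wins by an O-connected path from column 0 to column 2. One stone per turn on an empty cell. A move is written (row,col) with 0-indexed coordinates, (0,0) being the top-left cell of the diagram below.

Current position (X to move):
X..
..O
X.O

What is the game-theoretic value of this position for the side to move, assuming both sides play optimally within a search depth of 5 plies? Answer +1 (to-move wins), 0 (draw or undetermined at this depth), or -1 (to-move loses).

value(X../..O/X.O, X) = +1

ply 1, X at X../..O/X.O | (0,1)=+1→XX./..O/X.O*; (0,2)=+1→X.X/..O/X.O; (1,0)=+1→X../X.O/X.O; (1,1)=+1→X../.XO/X.O; (2,1)=+1→X../..O/XXO
ply 2, O at XX./..O/X.O | (0,2)=-1→XXO/..O/X.O*; (1,0)=-1→XX./O.O/X.O; (1,1)=-1→XX./.OO/X.O; (2,1)=-1→XX./..O/XOO
ply 3, X at XXO/..O/X.O | (1,0)=+1→XXO/X.O/X.O*; (1,1)=+1→XXO/.XO/X.O; (2,1)=+1→XXO/..O/XXO
ply 4: XXO/X.O/X.O is terminal -1 (O); from X../..O/X.O depth 5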